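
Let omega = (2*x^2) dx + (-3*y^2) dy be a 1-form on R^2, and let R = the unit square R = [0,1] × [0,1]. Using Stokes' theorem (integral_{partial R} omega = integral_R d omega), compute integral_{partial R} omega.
integral_(partial R) omega = 0

Stokes: integral_partial_R omega = integral_R d omega with d omega = (∂Q/∂x - ∂P/∂y) dx ∧ dy.
  ∂Q/∂x = 0
  ∂P/∂y = 0
  integrand = ∂Q/∂x - ∂P/∂y = 0.
Integrating over R: integral_0^1 integral_0^1 (0) dx dy = 0.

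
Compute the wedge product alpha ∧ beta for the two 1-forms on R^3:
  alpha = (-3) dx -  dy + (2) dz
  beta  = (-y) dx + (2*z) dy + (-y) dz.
alpha ∧ beta = (-y - 6*z) dx ∧ dy + (5*y) dx ∧ dz + (y - 4*z) dy ∧ dz

Distribute the wedge, using dx_i ∧ dx_j = -dx_j ∧ dx_i and dx_i ∧ dx_i = 0. For each pair (i, j) with i < j, the coefficient of dx_i ∧ dx_j in alpha ∧ beta is (alpha_i * beta_j - alpha_j * beta_i). Collecting: alpha ∧ beta = (-y - 6*z) dx ∧ dy + (5*y) dx ∧ dz + (y - 4*z) dy ∧ dz.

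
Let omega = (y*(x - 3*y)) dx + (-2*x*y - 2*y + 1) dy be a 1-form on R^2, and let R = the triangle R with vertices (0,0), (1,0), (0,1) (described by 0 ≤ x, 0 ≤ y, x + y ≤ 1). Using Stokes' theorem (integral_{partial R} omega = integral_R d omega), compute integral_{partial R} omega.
integral_(partial R) omega = 1/2

Stokes: integral_partial_R omega = integral_R d omega with d omega = (∂Q/∂x - ∂P/∂y) dx ∧ dy.
  ∂Q/∂x = -2*y
  ∂P/∂y = x - 6*y
  integrand = ∂Q/∂x - ∂P/∂y = -x + 4*y.
Integrating over R: integral_0^1 integral_0^{1-x} (-x + 4*y) dy dx = 1/2.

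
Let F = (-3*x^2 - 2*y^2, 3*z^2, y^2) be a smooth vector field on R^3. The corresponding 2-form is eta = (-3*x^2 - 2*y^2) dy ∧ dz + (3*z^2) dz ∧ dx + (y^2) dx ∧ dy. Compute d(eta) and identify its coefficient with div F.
d(eta) = (-6*x) dx ∧ dy ∧ dz; div F = -6*x

For a 2-form in R^3 of the form above, applying d gives a 3-form with coefficient ∂P/∂x + ∂Q/∂y + ∂R/∂z:
  ∂P/∂x = -6*x
  ∂Q/∂y = 0
  ∂R/∂z = 0
Sum = -6*x, which is exactly div F.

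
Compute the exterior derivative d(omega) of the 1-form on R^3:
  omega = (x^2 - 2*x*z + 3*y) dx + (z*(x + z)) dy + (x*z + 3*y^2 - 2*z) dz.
d(omega) = (z - 3) dx ∧ dy + (2*x + z) dx ∧ dz + (-x + 6*y - 2*z) dy ∧ dz

For a 1-form omega = sum_i f_i dx_i, the exterior derivative is
  d(omega) = sum_{i < j} (∂f_j/∂x_i - ∂f_i/∂x_j) dx_i ∧ dx_j.
  coefficient of dx ∧ dy: ∂f_2/∂x - ∂f_1/∂y = ∂(z*(x + z))/∂x - ∂(x^2 - 2*x*z + 3*y)/∂y = z - 3
  coefficient of dx ∧ dz: ∂f_3/∂x - ∂f_1/∂z = ∂(x*z + 3*y^2 - 2*z)/∂x - ∂(x^2 - 2*x*z + 3*y)/∂z = 2*x + z
  coefficient of dy ∧ dz: ∂f_3/∂y - ∂f_2/∂z = ∂(x*z + 3*y^2 - 2*z)/∂y - ∂(z*(x + z))/∂z = -x + 6*y - 2*z
Assembling: d(omega) = (z - 3) dx ∧ dy + (2*x + z) dx ∧ dz + (-x + 6*y - 2*z) dy ∧ dz.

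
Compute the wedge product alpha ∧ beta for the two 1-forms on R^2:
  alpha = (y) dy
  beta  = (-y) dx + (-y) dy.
alpha ∧ beta = (y^2) dx ∧ dy

Distribute the wedge, using dx_i ∧ dx_j = -dx_j ∧ dx_i and dx_i ∧ dx_i = 0. For each pair (i, j) with i < j, the coefficient of dx_i ∧ dx_j in alpha ∧ beta is (alpha_i * beta_j - alpha_j * beta_i). Collecting: alpha ∧ beta = (y^2) dx ∧ dy.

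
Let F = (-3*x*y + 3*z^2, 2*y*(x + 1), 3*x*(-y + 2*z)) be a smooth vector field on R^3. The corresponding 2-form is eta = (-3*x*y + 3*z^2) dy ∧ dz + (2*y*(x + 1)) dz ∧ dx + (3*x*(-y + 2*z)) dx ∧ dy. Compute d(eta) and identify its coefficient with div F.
d(eta) = (8*x - 3*y + 2) dx ∧ dy ∧ dz; div F = 8*x - 3*y + 2

For a 2-form in R^3 of the form above, applying d gives a 3-form with coefficient ∂P/∂x + ∂Q/∂y + ∂R/∂z:
  ∂P/∂x = -3*y
  ∂Q/∂y = 2*x + 2
  ∂R/∂z = 6*x
Sum = 8*x - 3*y + 2, which is exactly div F.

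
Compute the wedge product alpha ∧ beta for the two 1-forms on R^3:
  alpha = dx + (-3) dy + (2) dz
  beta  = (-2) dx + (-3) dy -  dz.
alpha ∧ beta = (-9) dx ∧ dy + (3) dx ∧ dz + (9) dy ∧ dz

Distribute the wedge, using dx_i ∧ dx_j = -dx_j ∧ dx_i and dx_i ∧ dx_i = 0. For each pair (i, j) with i < j, the coefficient of dx_i ∧ dx_j in alpha ∧ beta is (alpha_i * beta_j - alpha_j * beta_i). Collecting: alpha ∧ beta = (-9) dx ∧ dy + (3) dx ∧ dz + (9) dy ∧ dz.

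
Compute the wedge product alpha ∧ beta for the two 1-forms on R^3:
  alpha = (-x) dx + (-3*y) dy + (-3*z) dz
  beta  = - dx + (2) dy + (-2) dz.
alpha ∧ beta = (-2*x - 3*y) dx ∧ dy + (2*x - 3*z) dx ∧ dz + (6*y + 6*z) dy ∧ dz

Distribute the wedge, using dx_i ∧ dx_j = -dx_j ∧ dx_i and dx_i ∧ dx_i = 0. For each pair (i, j) with i < j, the coefficient of dx_i ∧ dx_j in alpha ∧ beta is (alpha_i * beta_j - alpha_j * beta_i). Collecting: alpha ∧ beta = (-2*x - 3*y) dx ∧ dy + (2*x - 3*z) dx ∧ dz + (6*y + 6*z) dy ∧ dz.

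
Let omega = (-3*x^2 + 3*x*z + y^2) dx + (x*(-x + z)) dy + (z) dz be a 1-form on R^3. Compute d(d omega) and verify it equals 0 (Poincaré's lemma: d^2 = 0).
d(d omega) = 0

Step 1: d omega = sum_{i<j} (∂f_j/∂x_i - ∂f_i/∂x_j) dx_i ∧ dx_j:
  coeff of dx ∧ dy: -2*x - 2*y + z
  coeff of dx ∧ dz: -3*x
  coeff of dy ∧ dz: -x
Step 2: Apply d again to each 2-form coefficient. The only possible 3-form in R^3 is dx ∧ dy ∧ dz, with coefficient
  ∂(coeff of dy∧dz)/∂x - ∂(coeff of dx∧dz)/∂y + ∂(coeff of dx∧dy)/∂z
  = ∂/∂x (-x) - ∂/∂y (-3*x) + ∂/∂z (-2*x - 2*y + z).
Each of these terms simplifies to sums of mixed partials that cancel in pairs. The result is 0 (by equality of mixed partials for smooth functions — Schwarz / Clairaut).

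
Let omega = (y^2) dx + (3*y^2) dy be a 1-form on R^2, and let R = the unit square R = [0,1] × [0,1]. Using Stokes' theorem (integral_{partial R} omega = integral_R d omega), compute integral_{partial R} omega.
integral_(partial R) omega = -1

Stokes: integral_partial_R omega = integral_R d omega with d omega = (∂Q/∂x - ∂P/∂y) dx ∧ dy.
  ∂Q/∂x = 0
  ∂P/∂y = 2*y
  integrand = ∂Q/∂x - ∂P/∂y = -2*y.
Integrating over R: integral_0^1 integral_0^1 (-2*y) dx dy = -1.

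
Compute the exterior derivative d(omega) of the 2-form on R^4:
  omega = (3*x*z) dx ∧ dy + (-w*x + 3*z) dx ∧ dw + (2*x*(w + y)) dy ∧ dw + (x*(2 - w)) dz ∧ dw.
d(omega) = (3*x) dx ∧ dy ∧ dz + (-w - 1) dx ∧ dz ∧ dw + (2*w + 2*y) dx ∧ dy ∧ dw

For a 2-form omega = sum_{i<j} g_{ij} dx_i ∧ dx_j, the exterior derivative is
  d(omega) = sum_{i<j} d(g_{ij}) ∧ dx_i ∧ dx_j = sum_{i<j, k} (∂g_{ij}/∂x_k) dx_k ∧ dx_i ∧ dx_j.
Expand each term, using dx_k ∧ dx_i ∧ dx_j = sgn(permutation) dx_{(a)} ∧ dx_{(b)} ∧ dx_{(c)} with (a < b < c) sorted:
  d(3*x*z) includes (∂/∂z)(3*x*z) dz = (3*x) dz, which multiplied by dx ∧ dy gives (3*x) dx ∧ dy ∧ dz
  d(-w*x + 3*z) includes (∂/∂z)(-w*x + 3*z) dz = (3) dz, which multiplied by dx ∧ dw gives (-3) dx ∧ dz ∧ dw
  d(2*x*(w + y)) includes (∂/∂x)(2*x*(w + y)) dx = (2*w + 2*y) dx, which multiplied by dy ∧ dw gives (2*w + 2*y) dx ∧ dy ∧ dw
  d(x*(2 - w)) includes (∂/∂x)(x*(2 - w)) dx = (2 - w) dx, which multiplied by dz ∧ dw gives (2 - w) dx ∧ dz ∧ dw
Collecting like 3-forms: d(omega) = (3*x) dx ∧ dy ∧ dz + (-w - 1) dx ∧ dz ∧ dw + (2*w + 2*y) dx ∧ dy ∧ dw.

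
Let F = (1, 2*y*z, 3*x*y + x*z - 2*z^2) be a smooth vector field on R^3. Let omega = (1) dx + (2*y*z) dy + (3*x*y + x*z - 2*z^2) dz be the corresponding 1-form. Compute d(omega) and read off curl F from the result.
d(omega) = (3*x - 2*y) dy ∧ dz + (-3*y - z) dz ∧ dx + (0) dx ∧ dy; curl F = (3*x - 2*y, -3*y - z, 0)

d omega = sum_{i<j} (∂f_j/∂x_i - ∂f_i/∂x_j) dx_i ∧ dx_j. Under the identification (dy ∧ dz, dz ∧ dx, dx ∧ dy) ↔ (e_x, e_y, e_z), the coefficients are exactly the components of curl F. Compute:
  ∂R/∂y - ∂Q/∂z = (3*x) - (2*y) = 3*x - 2*y
  ∂P/∂z - ∂R/∂x = (0) - (3*y + z) = -3*y - z
  ∂Q/∂x - ∂P/∂y = (0) - (0) = 0.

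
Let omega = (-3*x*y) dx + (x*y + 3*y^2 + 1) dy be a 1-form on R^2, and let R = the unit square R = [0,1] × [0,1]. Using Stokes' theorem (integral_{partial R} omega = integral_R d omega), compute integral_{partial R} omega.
integral_(partial R) omega = 2

Stokes: integral_partial_R omega = integral_R d omega with d omega = (∂Q/∂x - ∂P/∂y) dx ∧ dy.
  ∂Q/∂x = y
  ∂P/∂y = -3*x
  integrand = ∂Q/∂x - ∂P/∂y = 3*x + y.
Integrating over R: integral_0^1 integral_0^1 (3*x + y) dx dy = 2.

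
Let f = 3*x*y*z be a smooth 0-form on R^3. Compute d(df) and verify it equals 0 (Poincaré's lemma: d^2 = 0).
d(df) = 0

Step 1: df = sum_i (∂f/∂x_i) dx_i = (3*y*z) dx + (3*x*z) dy + (3*x*y) dz.
Step 2: Apply d again. Using the 1-form formula, the coefficient of dx ∧ dy in d(df) is ∂^2 f/∂x ∂y - ∂^2 f/∂y ∂x = (3*z) - (3*z) = 0 (equality of mixed partials for smooth f).
Similarly for dx ∧ dz and dy ∧ dz — all coefficients vanish. So d(df) = 0.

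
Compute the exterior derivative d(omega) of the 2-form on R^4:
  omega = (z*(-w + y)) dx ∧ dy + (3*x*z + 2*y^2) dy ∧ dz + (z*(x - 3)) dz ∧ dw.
d(omega) = (-w + y + 3*z) dx ∧ dy ∧ dz + (-z) dx ∧ dy ∧ dw + (z) dx ∧ dz ∧ dw

For a 2-form omega = sum_{i<j} g_{ij} dx_i ∧ dx_j, the exterior derivative is
  d(omega) = sum_{i<j} d(g_{ij}) ∧ dx_i ∧ dx_j = sum_{i<j, k} (∂g_{ij}/∂x_k) dx_k ∧ dx_i ∧ dx_j.
Expand each term, using dx_k ∧ dx_i ∧ dx_j = sgn(permutation) dx_{(a)} ∧ dx_{(b)} ∧ dx_{(c)} with (a < b < c) sorted:
  d(z*(-w + y)) includes (∂/∂z)(z*(-w + y)) dz = (-w + y) dz, which multiplied by dx ∧ dy gives (-w + y) dx ∧ dy ∧ dz
  d(z*(-w + y)) includes (∂/∂w)(z*(-w + y)) dw = (-z) dw, which multiplied by dx ∧ dy gives (-z) dx ∧ dy ∧ dw
  d(3*x*z + 2*y^2) includes (∂/∂x)(3*x*z + 2*y^2) dx = (3*z) dx, which multiplied by dy ∧ dz gives (3*z) dx ∧ dy ∧ dz
  d(z*(x - 3)) includes (∂/∂x)(z*(x - 3)) dx = (z) dx, which multiplied by dz ∧ dw gives (z) dx ∧ dz ∧ dw
Collecting like 3-forms: d(omega) = (-w + y + 3*z) dx ∧ dy ∧ dz + (-z) dx ∧ dy ∧ dw + (z) dx ∧ dz ∧ dw.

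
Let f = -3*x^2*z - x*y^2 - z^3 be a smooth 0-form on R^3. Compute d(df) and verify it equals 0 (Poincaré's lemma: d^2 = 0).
d(df) = 0

Step 1: df = sum_i (∂f/∂x_i) dx_i = (-6*x*z - y^2) dx + (-2*x*y) dy + (-3*x^2 - 3*z^2) dz.
Step 2: Apply d again. Using the 1-form formula, the coefficient of dx ∧ dy in d(df) is ∂^2 f/∂x ∂y - ∂^2 f/∂y ∂x = (-2*y) - (-2*y) = 0 (equality of mixed partials for smooth f).
Similarly for dx ∧ dz and dy ∧ dz — all coefficients vanish. So d(df) = 0.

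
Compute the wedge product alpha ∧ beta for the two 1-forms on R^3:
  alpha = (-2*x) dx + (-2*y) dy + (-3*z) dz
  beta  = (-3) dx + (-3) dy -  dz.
alpha ∧ beta = (6*x - 6*y) dx ∧ dy + (2*x - 9*z) dx ∧ dz + (2*y - 9*z) dy ∧ dz

Distribute the wedge, using dx_i ∧ dx_j = -dx_j ∧ dx_i and dx_i ∧ dx_i = 0. For each pair (i, j) with i < j, the coefficient of dx_i ∧ dx_j in alpha ∧ beta is (alpha_i * beta_j - alpha_j * beta_i). Collecting: alpha ∧ beta = (6*x - 6*y) dx ∧ dy + (2*x - 9*z) dx ∧ dz + (2*y - 9*z) dy ∧ dz.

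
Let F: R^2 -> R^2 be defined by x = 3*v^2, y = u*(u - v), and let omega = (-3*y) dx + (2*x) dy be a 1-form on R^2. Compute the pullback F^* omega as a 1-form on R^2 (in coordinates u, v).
F^* omega = (6*v^2*(2*u - v)) du + (6*u*v*(-3*u + 2*v)) dv

Using F^*(f dg) = (f ∘ F) d(g ∘ F), substitute each coordinate x_i by F_i(u, v) in f_i, and replace dx_i by d F_i = (∂F_i/∂u) du + (∂F_i/∂v) dv.
  For the x component: f_1(F) = 3*u*(-u + v); d F_1 = (0) du + (6*v) dv
  For the y component: f_2(F) = 6*v^2; d F_2 = (2*u - v) du + (-u) dv
Combining and collecting du, dv coefficients:
  coeff of du: 6*v^2*(2*u - v)
  coeff of dv: 6*u*v*(-3*u + 2*v)
F^* omega = (6*v^2*(2*u - v)) du + (6*u*v*(-3*u + 2*v)) dv.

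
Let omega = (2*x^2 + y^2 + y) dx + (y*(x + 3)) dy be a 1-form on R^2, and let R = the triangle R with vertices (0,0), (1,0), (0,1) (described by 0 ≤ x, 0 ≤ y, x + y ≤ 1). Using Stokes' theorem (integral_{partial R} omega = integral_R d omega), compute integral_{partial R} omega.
integral_(partial R) omega = -2/3

Stokes: integral_partial_R omega = integral_R d omega with d omega = (∂Q/∂x - ∂P/∂y) dx ∧ dy.
  ∂Q/∂x = y
  ∂P/∂y = 2*y + 1
  integrand = ∂Q/∂x - ∂P/∂y = -y - 1.
Integrating over R: integral_0^1 integral_0^{1-x} (-y - 1) dy dx = -2/3.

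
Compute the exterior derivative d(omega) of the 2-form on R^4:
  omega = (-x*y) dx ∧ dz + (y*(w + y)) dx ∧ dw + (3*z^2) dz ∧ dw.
d(omega) = (x) dx ∧ dy ∧ dz + (-w - 2*y) dx ∧ dy ∧ dw

For a 2-form omega = sum_{i<j} g_{ij} dx_i ∧ dx_j, the exterior derivative is
  d(omega) = sum_{i<j} d(g_{ij}) ∧ dx_i ∧ dx_j = sum_{i<j, k} (∂g_{ij}/∂x_k) dx_k ∧ dx_i ∧ dx_j.
Expand each term, using dx_k ∧ dx_i ∧ dx_j = sgn(permutation) dx_{(a)} ∧ dx_{(b)} ∧ dx_{(c)} with (a < b < c) sorted:
  d(-x*y) includes (∂/∂y)(-x*y) dy = (-x) dy, which multiplied by dx ∧ dz gives (x) dx ∧ dy ∧ dz
  d(y*(w + y)) includes (∂/∂y)(y*(w + y)) dy = (w + 2*y) dy, which multiplied by dx ∧ dw gives (-w - 2*y) dx ∧ dy ∧ dw
Collecting like 3-forms: d(omega) = (x) dx ∧ dy ∧ dz + (-w - 2*y) dx ∧ dy ∧ dw.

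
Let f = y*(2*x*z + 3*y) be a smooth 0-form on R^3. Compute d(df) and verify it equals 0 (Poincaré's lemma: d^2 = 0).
d(df) = 0

Step 1: df = sum_i (∂f/∂x_i) dx_i = (2*y*z) dx + (2*x*z + 6*y) dy + (2*x*y) dz.
Step 2: Apply d again. Using the 1-form formula, the coefficient of dx ∧ dy in d(df) is ∂^2 f/∂x ∂y - ∂^2 f/∂y ∂x = (2*z) - (2*z) = 0 (equality of mixed partials for smooth f).
Similarly for dx ∧ dz and dy ∧ dz — all coefficients vanish. So d(df) = 0.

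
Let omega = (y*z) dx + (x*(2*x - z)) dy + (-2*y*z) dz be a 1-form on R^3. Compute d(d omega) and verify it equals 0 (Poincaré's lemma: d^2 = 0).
d(d omega) = 0

Step 1: d omega = sum_{i<j} (∂f_j/∂x_i - ∂f_i/∂x_j) dx_i ∧ dx_j:
  coeff of dx ∧ dy: 4*x - 2*z
  coeff of dx ∧ dz: -y
  coeff of dy ∧ dz: x - 2*z
Step 2: Apply d again to each 2-form coefficient. The only possible 3-form in R^3 is dx ∧ dy ∧ dz, with coefficient
  ∂(coeff of dy∧dz)/∂x - ∂(coeff of dx∧dz)/∂y + ∂(coeff of dx∧dy)/∂z
  = ∂/∂x (x - 2*z) - ∂/∂y (-y) + ∂/∂z (4*x - 2*z).
Each of these terms simplifies to sums of mixed partials that cancel in pairs. The result is 0 (by equality of mixed partials for smooth functions — Schwarz / Clairaut).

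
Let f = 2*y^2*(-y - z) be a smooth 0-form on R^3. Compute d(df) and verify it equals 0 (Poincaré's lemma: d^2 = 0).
d(df) = 0

Step 1: df = sum_i (∂f/∂x_i) dx_i = (0) dx + (2*y*(-3*y - 2*z)) dy + (-2*y^2) dz.
Step 2: Apply d again. Using the 1-form formula, the coefficient of dx ∧ dy in d(df) is ∂^2 f/∂x ∂y - ∂^2 f/∂y ∂x = (0) - (0) = 0 (equality of mixed partials for smooth f).
Similarly for dx ∧ dz and dy ∧ dz — all coefficients vanish. So d(df) = 0.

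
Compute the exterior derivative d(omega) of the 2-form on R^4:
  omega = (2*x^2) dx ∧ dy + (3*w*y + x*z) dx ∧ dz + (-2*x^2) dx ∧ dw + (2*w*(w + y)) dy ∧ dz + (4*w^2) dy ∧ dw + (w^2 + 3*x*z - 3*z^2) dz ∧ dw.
d(omega) = (-3*w) dx ∧ dy ∧ dz + (3*y + 3*z) dx ∧ dz ∧ dw + (4*w + 2*y) dy ∧ dz ∧ dw

For a 2-form omega = sum_{i<j} g_{ij} dx_i ∧ dx_j, the exterior derivative is
  d(omega) = sum_{i<j} d(g_{ij}) ∧ dx_i ∧ dx_j = sum_{i<j, k} (∂g_{ij}/∂x_k) dx_k ∧ dx_i ∧ dx_j.
Expand each term, using dx_k ∧ dx_i ∧ dx_j = sgn(permutation) dx_{(a)} ∧ dx_{(b)} ∧ dx_{(c)} with (a < b < c) sorted:
  d(3*w*y + x*z) includes (∂/∂y)(3*w*y + x*z) dy = (3*w) dy, which multiplied by dx ∧ dz gives (-3*w) dx ∧ dy ∧ dz
  d(3*w*y + x*z) includes (∂/∂w)(3*w*y + x*z) dw = (3*y) dw, which multiplied by dx ∧ dz gives (3*y) dx ∧ dz ∧ dw
  d(2*w*(w + y)) includes (∂/∂w)(2*w*(w + y)) dw = (4*w + 2*y) dw, which multiplied by dy ∧ dz gives (4*w + 2*y) dy ∧ dz ∧ dw
  d(w^2 + 3*x*z - 3*z^2) includes (∂/∂x)(w^2 + 3*x*z - 3*z^2) dx = (3*z) dx, which multiplied by dz ∧ dw gives (3*z) dx ∧ dz ∧ dw
Collecting like 3-forms: d(omega) = (-3*w) dx ∧ dy ∧ dz + (3*y + 3*z) dx ∧ dz ∧ dw + (4*w + 2*y) dy ∧ dz ∧ dw.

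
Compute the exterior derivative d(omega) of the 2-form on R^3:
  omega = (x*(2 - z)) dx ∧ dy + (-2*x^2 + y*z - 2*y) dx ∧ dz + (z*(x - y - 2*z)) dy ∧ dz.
d(omega) = (2 - x) dx ∧ dy ∧ dz

For a 2-form omega = sum_{i<j} g_{ij} dx_i ∧ dx_j, the exterior derivative is
  d(omega) = sum_{i<j} d(g_{ij}) ∧ dx_i ∧ dx_j = sum_{i<j, k} (∂g_{ij}/∂x_k) dx_k ∧ dx_i ∧ dx_j.
Expand each term, using dx_k ∧ dx_i ∧ dx_j = sgn(permutation) dx_{(a)} ∧ dx_{(b)} ∧ dx_{(c)} with (a < b < c) sorted:
  d(x*(2 - z)) includes (∂/∂z)(x*(2 - z)) dz = (-x) dz, which multiplied by dx ∧ dy gives (-x) dx ∧ dy ∧ dz
  d(-2*x^2 + y*z - 2*y) includes (∂/∂y)(-2*x^2 + y*z - 2*y) dy = (z - 2) dy, which multiplied by dx ∧ dz gives (2 - z) dx ∧ dy ∧ dz
  d(z*(x - y - 2*z)) includes (∂/∂x)(z*(x - y - 2*z)) dx = (z) dx, which multiplied by dy ∧ dz gives (z) dx ∧ dy ∧ dz
Collecting like 3-forms: d(omega) = (2 - x) dx ∧ dy ∧ dz.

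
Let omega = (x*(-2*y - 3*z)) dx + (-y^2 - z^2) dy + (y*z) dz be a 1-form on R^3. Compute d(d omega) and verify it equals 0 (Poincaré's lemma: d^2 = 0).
d(d omega) = 0

Step 1: d omega = sum_{i<j} (∂f_j/∂x_i - ∂f_i/∂x_j) dx_i ∧ dx_j:
  coeff of dx ∧ dy: 2*x
  coeff of dx ∧ dz: 3*x
  coeff of dy ∧ dz: 3*z
Step 2: Apply d again to each 2-form coefficient. The only possible 3-form in R^3 is dx ∧ dy ∧ dz, with coefficient
  ∂(coeff of dy∧dz)/∂x - ∂(coeff of dx∧dz)/∂y + ∂(coeff of dx∧dy)/∂z
  = ∂/∂x (3*z) - ∂/∂y (3*x) + ∂/∂z (2*x).
Each of these terms simplifies to sums of mixed partials that cancel in pairs. The result is 0 (by equality of mixed partials for smooth functions — Schwarz / Clairaut).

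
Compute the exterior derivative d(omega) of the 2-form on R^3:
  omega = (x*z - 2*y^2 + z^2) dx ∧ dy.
d(omega) = (x + 2*z) dx ∧ dy ∧ dz

For a 2-form omega = sum_{i<j} g_{ij} dx_i ∧ dx_j, the exterior derivative is
  d(omega) = sum_{i<j} d(g_{ij}) ∧ dx_i ∧ dx_j = sum_{i<j, k} (∂g_{ij}/∂x_k) dx_k ∧ dx_i ∧ dx_j.
Expand each term, using dx_k ∧ dx_i ∧ dx_j = sgn(permutation) dx_{(a)} ∧ dx_{(b)} ∧ dx_{(c)} with (a < b < c) sorted:
  d(x*z - 2*y^2 + z^2) includes (∂/∂z)(x*z - 2*y^2 + z^2) dz = (x + 2*z) dz, which multiplied by dx ∧ dy gives (x + 2*z) dx ∧ dy ∧ dz
Collecting like 3-forms: d(omega) = (x + 2*z) dx ∧ dy ∧ dz.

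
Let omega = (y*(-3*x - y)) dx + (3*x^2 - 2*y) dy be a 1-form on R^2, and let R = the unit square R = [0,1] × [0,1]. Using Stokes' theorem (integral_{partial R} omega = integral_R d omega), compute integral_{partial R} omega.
integral_(partial R) omega = 11/2

Stokes: integral_partial_R omega = integral_R d omega with d omega = (∂Q/∂x - ∂P/∂y) dx ∧ dy.
  ∂Q/∂x = 6*x
  ∂P/∂y = -3*x - 2*y
  integrand = ∂Q/∂x - ∂P/∂y = 9*x + 2*y.
Integrating over R: integral_0^1 integral_0^1 (9*x + 2*y) dx dy = 11/2.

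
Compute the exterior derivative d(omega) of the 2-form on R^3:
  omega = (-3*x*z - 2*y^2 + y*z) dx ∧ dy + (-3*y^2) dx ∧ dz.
d(omega) = (-3*x + 7*y) dx ∧ dy ∧ dz

For a 2-form omega = sum_{i<j} g_{ij} dx_i ∧ dx_j, the exterior derivative is
  d(omega) = sum_{i<j} d(g_{ij}) ∧ dx_i ∧ dx_j = sum_{i<j, k} (∂g_{ij}/∂x_k) dx_k ∧ dx_i ∧ dx_j.
Expand each term, using dx_k ∧ dx_i ∧ dx_j = sgn(permutation) dx_{(a)} ∧ dx_{(b)} ∧ dx_{(c)} with (a < b < c) sorted:
  d(-3*x*z - 2*y^2 + y*z) includes (∂/∂z)(-3*x*z - 2*y^2 + y*z) dz = (-3*x + y) dz, which multiplied by dx ∧ dy gives (-3*x + y) dx ∧ dy ∧ dz
  d(-3*y^2) includes (∂/∂y)(-3*y^2) dy = (-6*y) dy, which multiplied by dx ∧ dz gives (6*y) dx ∧ dy ∧ dz
Collecting like 3-forms: d(omega) = (-3*x + 7*y) dx ∧ dy ∧ dz.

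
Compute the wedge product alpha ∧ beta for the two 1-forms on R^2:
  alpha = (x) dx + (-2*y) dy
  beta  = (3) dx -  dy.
alpha ∧ beta = (-x + 6*y) dx ∧ dy

Distribute the wedge, using dx_i ∧ dx_j = -dx_j ∧ dx_i and dx_i ∧ dx_i = 0. For each pair (i, j) with i < j, the coefficient of dx_i ∧ dx_j in alpha ∧ beta is (alpha_i * beta_j - alpha_j * beta_i). Collecting: alpha ∧ beta = (-x + 6*y) dx ∧ dy.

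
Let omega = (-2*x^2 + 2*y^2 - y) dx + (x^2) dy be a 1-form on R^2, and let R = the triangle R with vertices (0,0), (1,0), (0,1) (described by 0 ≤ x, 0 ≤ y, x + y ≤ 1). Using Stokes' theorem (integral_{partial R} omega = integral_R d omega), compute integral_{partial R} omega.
integral_(partial R) omega = 1/6

Stokes: integral_partial_R omega = integral_R d omega with d omega = (∂Q/∂x - ∂P/∂y) dx ∧ dy.
  ∂Q/∂x = 2*x
  ∂P/∂y = 4*y - 1
  integrand = ∂Q/∂x - ∂P/∂y = 2*x - 4*y + 1.
Integrating over R: integral_0^1 integral_0^{1-x} (2*x - 4*y + 1) dy dx = 1/6.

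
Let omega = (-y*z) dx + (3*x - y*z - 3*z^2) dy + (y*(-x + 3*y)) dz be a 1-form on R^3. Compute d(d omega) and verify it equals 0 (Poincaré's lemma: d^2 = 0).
d(d omega) = 0

Step 1: d omega = sum_{i<j} (∂f_j/∂x_i - ∂f_i/∂x_j) dx_i ∧ dx_j:
  coeff of dx ∧ dy: z + 3
  coeff of dx ∧ dz: 0
  coeff of dy ∧ dz: -x + 7*y + 6*z
Step 2: Apply d again to each 2-form coefficient. The only possible 3-form in R^3 is dx ∧ dy ∧ dz, with coefficient
  ∂(coeff of dy∧dz)/∂x - ∂(coeff of dx∧dz)/∂y + ∂(coeff of dx∧dy)/∂z
  = ∂/∂x (-x + 7*y + 6*z) - ∂/∂y (0) + ∂/∂z (z + 3).
Each of these terms simplifies to sums of mixed partials that cancel in pairs. The result is 0 (by equality of mixed partials for smooth functions — Schwarz / Clairaut).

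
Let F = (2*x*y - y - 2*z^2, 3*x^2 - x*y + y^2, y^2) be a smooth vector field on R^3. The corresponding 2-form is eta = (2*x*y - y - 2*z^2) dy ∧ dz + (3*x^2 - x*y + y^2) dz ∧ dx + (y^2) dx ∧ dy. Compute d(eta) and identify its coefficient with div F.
d(eta) = (-x + 4*y) dx ∧ dy ∧ dz; div F = -x + 4*y

For a 2-form in R^3 of the form above, applying d gives a 3-form with coefficient ∂P/∂x + ∂Q/∂y + ∂R/∂z:
  ∂P/∂x = 2*y
  ∂Q/∂y = -x + 2*y
  ∂R/∂z = 0
Sum = -x + 4*y, which is exactly div F.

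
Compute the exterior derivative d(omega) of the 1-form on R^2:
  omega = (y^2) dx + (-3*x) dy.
d(omega) = (-2*y - 3) dx ∧ dy

For a 1-form omega = sum_i f_i dx_i, the exterior derivative is
  d(omega) = sum_{i < j} (∂f_j/∂x_i - ∂f_i/∂x_j) dx_i ∧ dx_j.
  coefficient of dx ∧ dy: ∂f_2/∂x - ∂f_1/∂y = ∂(-3*x)/∂x - ∂(y^2)/∂y = -2*y - 3
Assembling: d(omega) = (-2*y - 3) dx ∧ dy.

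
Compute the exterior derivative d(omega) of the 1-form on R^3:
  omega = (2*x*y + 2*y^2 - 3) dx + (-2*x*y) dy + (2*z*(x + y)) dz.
d(omega) = (-2*x - 6*y) dx ∧ dy + (2*z) dx ∧ dz + (2*z) dy ∧ dz

For a 1-form omega = sum_i f_i dx_i, the exterior derivative is
  d(omega) = sum_{i < j} (∂f_j/∂x_i - ∂f_i/∂x_j) dx_i ∧ dx_j.
  coefficient of dx ∧ dy: ∂f_2/∂x - ∂f_1/∂y = ∂(-2*x*y)/∂x - ∂(2*x*y + 2*y^2 - 3)/∂y = -2*x - 6*y
  coefficient of dx ∧ dz: ∂f_3/∂x - ∂f_1/∂z = ∂(2*z*(x + y))/∂x - ∂(2*x*y + 2*y^2 - 3)/∂z = 2*z
  coefficient of dy ∧ dz: ∂f_3/∂y - ∂f_2/∂z = ∂(2*z*(x + y))/∂y - ∂(-2*x*y)/∂z = 2*z
Assembling: d(omega) = (-2*x - 6*y) dx ∧ dy + (2*z) dx ∧ dz + (2*z) dy ∧ dz.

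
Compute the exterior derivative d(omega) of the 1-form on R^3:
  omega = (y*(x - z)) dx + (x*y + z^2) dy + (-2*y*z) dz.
d(omega) = (-x + y + z) dx ∧ dy + (y) dx ∧ dz + (-4*z) dy ∧ dz

For a 1-form omega = sum_i f_i dx_i, the exterior derivative is
  d(omega) = sum_{i < j} (∂f_j/∂x_i - ∂f_i/∂x_j) dx_i ∧ dx_j.
  coefficient of dx ∧ dy: ∂f_2/∂x - ∂f_1/∂y = ∂(x*y + z^2)/∂x - ∂(y*(x - z))/∂y = -x + y + z
  coefficient of dx ∧ dz: ∂f_3/∂x - ∂f_1/∂z = ∂(-2*y*z)/∂x - ∂(y*(x - z))/∂z = y
  coefficient of dy ∧ dz: ∂f_3/∂y - ∂f_2/∂z = ∂(-2*y*z)/∂y - ∂(x*y + z^2)/∂z = -4*z
Assembling: d(omega) = (-x + y + z) dx ∧ dy + (y) dx ∧ dz + (-4*z) dy ∧ dz.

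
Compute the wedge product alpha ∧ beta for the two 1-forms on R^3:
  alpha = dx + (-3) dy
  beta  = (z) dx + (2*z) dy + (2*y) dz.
alpha ∧ beta = (5*z) dx ∧ dy + (2*y) dx ∧ dz + (-6*y) dy ∧ dz

Distribute the wedge, using dx_i ∧ dx_j = -dx_j ∧ dx_i and dx_i ∧ dx_i = 0. For each pair (i, j) with i < j, the coefficient of dx_i ∧ dx_j in alpha ∧ beta is (alpha_i * beta_j - alpha_j * beta_i). Collecting: alpha ∧ beta = (5*z) dx ∧ dy + (2*y) dx ∧ dz + (-6*y) dy ∧ dz.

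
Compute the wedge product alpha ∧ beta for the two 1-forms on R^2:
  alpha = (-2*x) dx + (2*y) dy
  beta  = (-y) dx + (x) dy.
alpha ∧ beta = (-2*x^2 + 2*y^2) dx ∧ dy

Distribute the wedge, using dx_i ∧ dx_j = -dx_j ∧ dx_i and dx_i ∧ dx_i = 0. For each pair (i, j) with i < j, the coefficient of dx_i ∧ dx_j in alpha ∧ beta is (alpha_i * beta_j - alpha_j * beta_i). Collecting: alpha ∧ beta = (-2*x^2 + 2*y^2) dx ∧ dy.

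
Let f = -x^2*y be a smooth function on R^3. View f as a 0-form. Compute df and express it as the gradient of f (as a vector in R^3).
df = (-2*x*y) dx + (-x^2) dy + (0) dz; grad f = (-2*x*y, -x^2, 0)

For a 0-form f, d f = (∂f/∂x) dx + (∂f/∂y) dy + (∂f/∂z) dz. The components of the vector representation are exactly the entries of grad f in Cartesian coordinates:
  ∂f/∂x = -2*x*y
  ∂f/∂y = -x^2
  ∂f/∂z = 0.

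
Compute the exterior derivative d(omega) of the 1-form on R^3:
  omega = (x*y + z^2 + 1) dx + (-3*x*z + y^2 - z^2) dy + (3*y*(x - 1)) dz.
d(omega) = (-x - 3*z) dx ∧ dy + (3*y - 2*z) dx ∧ dz + (6*x + 2*z - 3) dy ∧ dz

For a 1-form omega = sum_i f_i dx_i, the exterior derivative is
  d(omega) = sum_{i < j} (∂f_j/∂x_i - ∂f_i/∂x_j) dx_i ∧ dx_j.
  coefficient of dx ∧ dy: ∂f_2/∂x - ∂f_1/∂y = ∂(-3*x*z + y^2 - z^2)/∂x - ∂(x*y + z^2 + 1)/∂y = -x - 3*z
  coefficient of dx ∧ dz: ∂f_3/∂x - ∂f_1/∂z = ∂(3*y*(x - 1))/∂x - ∂(x*y + z^2 + 1)/∂z = 3*y - 2*z
  coefficient of dy ∧ dz: ∂f_3/∂y - ∂f_2/∂z = ∂(3*y*(x - 1))/∂y - ∂(-3*x*z + y^2 - z^2)/∂z = 6*x + 2*z - 3
Assembling: d(omega) = (-x - 3*z) dx ∧ dy + (3*y - 2*z) dx ∧ dz + (6*x + 2*z - 3) dy ∧ dz.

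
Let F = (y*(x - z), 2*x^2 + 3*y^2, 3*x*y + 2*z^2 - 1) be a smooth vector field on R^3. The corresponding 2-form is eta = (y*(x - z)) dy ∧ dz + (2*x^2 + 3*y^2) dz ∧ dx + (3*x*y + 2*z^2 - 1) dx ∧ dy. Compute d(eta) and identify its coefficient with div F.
d(eta) = (7*y + 4*z) dx ∧ dy ∧ dz; div F = 7*y + 4*z

For a 2-form in R^3 of the form above, applying d gives a 3-form with coefficient ∂P/∂x + ∂Q/∂y + ∂R/∂z:
  ∂P/∂x = y
  ∂Q/∂y = 6*y
  ∂R/∂z = 4*z
Sum = 7*y + 4*z, which is exactly div F.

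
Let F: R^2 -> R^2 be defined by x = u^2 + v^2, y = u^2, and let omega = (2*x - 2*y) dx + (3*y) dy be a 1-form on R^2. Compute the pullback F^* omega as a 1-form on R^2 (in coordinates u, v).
F^* omega = (6*u^3 + 4*u*v^2) du + (4*v^3) dv

Using F^*(f dg) = (f ∘ F) d(g ∘ F), substitute each coordinate x_i by F_i(u, v) in f_i, and replace dx_i by d F_i = (∂F_i/∂u) du + (∂F_i/∂v) dv.
  For the x component: f_1(F) = 2*v^2; d F_1 = (2*u) du + (2*v) dv
  For the y component: f_2(F) = 3*u^2; d F_2 = (2*u) du + (0) dv
Combining and collecting du, dv coefficients:
  coeff of du: 6*u^3 + 4*u*v^2
  coeff of dv: 4*v^3
F^* omega = (6*u^3 + 4*u*v^2) du + (4*v^3) dv.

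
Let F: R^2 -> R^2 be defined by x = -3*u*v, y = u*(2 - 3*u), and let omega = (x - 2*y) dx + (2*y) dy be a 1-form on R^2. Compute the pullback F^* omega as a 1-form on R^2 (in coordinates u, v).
F^* omega = (u*(36*u^2 - 18*u*v - 36*u + 9*v^2 + 12*v + 8)) du + (u^2*(-18*u + 9*v + 12)) dv

Using F^*(f dg) = (f ∘ F) d(g ∘ F), substitute each coordinate x_i by F_i(u, v) in f_i, and replace dx_i by d F_i = (∂F_i/∂u) du + (∂F_i/∂v) dv.
  For the x component: f_1(F) = u*(6*u - 3*v - 4); d F_1 = (-3*v) du + (-3*u) dv
  For the y component: f_2(F) = 2*u*(2 - 3*u); d F_2 = (2 - 6*u) du + (0) dv
Combining and collecting du, dv coefficients:
  coeff of du: u*(36*u^2 - 18*u*v - 36*u + 9*v^2 + 12*v + 8)
  coeff of dv: u^2*(-18*u + 9*v + 12)
F^* omega = (u*(36*u^2 - 18*u*v - 36*u + 9*v^2 + 12*v + 8)) du + (u^2*(-18*u + 9*v + 12)) dv.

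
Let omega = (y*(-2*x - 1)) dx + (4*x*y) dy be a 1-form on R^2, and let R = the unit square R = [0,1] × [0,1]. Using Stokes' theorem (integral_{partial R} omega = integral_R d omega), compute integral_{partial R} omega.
integral_(partial R) omega = 4

Stokes: integral_partial_R omega = integral_R d omega with d omega = (∂Q/∂x - ∂P/∂y) dx ∧ dy.
  ∂Q/∂x = 4*y
  ∂P/∂y = -2*x - 1
  integrand = ∂Q/∂x - ∂P/∂y = 2*x + 4*y + 1.
Integrating over R: integral_0^1 integral_0^1 (2*x + 4*y + 1) dx dy = 4.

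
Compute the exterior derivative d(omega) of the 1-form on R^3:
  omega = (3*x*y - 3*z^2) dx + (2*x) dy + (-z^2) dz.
d(omega) = (2 - 3*x) dx ∧ dy + (6*z) dx ∧ dz

For a 1-form omega = sum_i f_i dx_i, the exterior derivative is
  d(omega) = sum_{i < j} (∂f_j/∂x_i - ∂f_i/∂x_j) dx_i ∧ dx_j.
  coefficient of dx ∧ dy: ∂f_2/∂x - ∂f_1/∂y = ∂(2*x)/∂x - ∂(3*x*y - 3*z^2)/∂y = 2 - 3*x
  coefficient of dx ∧ dz: ∂f_3/∂x - ∂f_1/∂z = ∂(-z^2)/∂x - ∂(3*x*y - 3*z^2)/∂z = 6*z
Assembling: d(omega) = (2 - 3*x) dx ∧ dy + (6*z) dx ∧ dz.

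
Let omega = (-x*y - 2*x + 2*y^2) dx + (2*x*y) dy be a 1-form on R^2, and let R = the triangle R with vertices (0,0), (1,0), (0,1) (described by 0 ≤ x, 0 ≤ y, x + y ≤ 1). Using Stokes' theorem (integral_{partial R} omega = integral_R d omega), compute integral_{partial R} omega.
integral_(partial R) omega = -1/6

Stokes: integral_partial_R omega = integral_R d omega with d omega = (∂Q/∂x - ∂P/∂y) dx ∧ dy.
  ∂Q/∂x = 2*y
  ∂P/∂y = -x + 4*y
  integrand = ∂Q/∂x - ∂P/∂y = x - 2*y.
Integrating over R: integral_0^1 integral_0^{1-x} (x - 2*y) dy dx = -1/6.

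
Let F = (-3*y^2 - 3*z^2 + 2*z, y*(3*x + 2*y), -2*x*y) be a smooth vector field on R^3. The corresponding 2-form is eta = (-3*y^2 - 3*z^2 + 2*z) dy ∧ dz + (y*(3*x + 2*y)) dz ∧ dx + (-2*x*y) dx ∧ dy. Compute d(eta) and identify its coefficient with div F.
d(eta) = (3*x + 4*y) dx ∧ dy ∧ dz; div F = 3*x + 4*y

For a 2-form in R^3 of the form above, applying d gives a 3-form with coefficient ∂P/∂x + ∂Q/∂y + ∂R/∂z:
  ∂P/∂x = 0
  ∂Q/∂y = 3*x + 4*y
  ∂R/∂z = 0
Sum = 3*x + 4*y, which is exactly div F.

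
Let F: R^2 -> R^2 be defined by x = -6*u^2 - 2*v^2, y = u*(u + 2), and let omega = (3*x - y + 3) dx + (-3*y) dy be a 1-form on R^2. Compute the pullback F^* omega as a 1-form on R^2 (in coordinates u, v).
F^* omega = (6*u*(37*u^2 + u + 12*v^2 - 8)) du + (4*v*(19*u^2 + 2*u + 6*v^2 - 3)) dv

Using F^*(f dg) = (f ∘ F) d(g ∘ F), substitute each coordinate x_i by F_i(u, v) in f_i, and replace dx_i by d F_i = (∂F_i/∂u) du + (∂F_i/∂v) dv.
  For the x component: f_1(F) = -19*u^2 - 2*u - 6*v^2 + 3; d F_1 = (-12*u) du + (-4*v) dv
  For the y component: f_2(F) = 3*u*(-u - 2); d F_2 = (2*u + 2) du + (0) dv
Combining and collecting du, dv coefficients:
  coeff of du: 6*u*(37*u^2 + u + 12*v^2 - 8)
  coeff of dv: 4*v*(19*u^2 + 2*u + 6*v^2 - 3)
F^* omega = (6*u*(37*u^2 + u + 12*v^2 - 8)) du + (4*v*(19*u^2 + 2*u + 6*v^2 - 3)) dv.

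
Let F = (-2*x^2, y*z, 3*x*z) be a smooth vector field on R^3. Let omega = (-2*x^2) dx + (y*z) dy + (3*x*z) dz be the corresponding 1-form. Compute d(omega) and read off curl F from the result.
d(omega) = (-y) dy ∧ dz + (-3*z) dz ∧ dx + (0) dx ∧ dy; curl F = (-y, -3*z, 0)

d omega = sum_{i<j} (∂f_j/∂x_i - ∂f_i/∂x_j) dx_i ∧ dx_j. Under the identification (dy ∧ dz, dz ∧ dx, dx ∧ dy) ↔ (e_x, e_y, e_z), the coefficients are exactly the components of curl F. Compute:
  ∂R/∂y - ∂Q/∂z = (0) - (y) = -y
  ∂P/∂z - ∂R/∂x = (0) - (3*z) = -3*z
  ∂Q/∂x - ∂P/∂y = (0) - (0) = 0.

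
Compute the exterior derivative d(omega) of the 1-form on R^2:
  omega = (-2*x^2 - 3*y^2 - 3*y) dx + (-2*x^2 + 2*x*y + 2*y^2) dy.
d(omega) = (-4*x + 8*y + 3) dx ∧ dy

For a 1-form omega = sum_i f_i dx_i, the exterior derivative is
  d(omega) = sum_{i < j} (∂f_j/∂x_i - ∂f_i/∂x_j) dx_i ∧ dx_j.
  coefficient of dx ∧ dy: ∂f_2/∂x - ∂f_1/∂y = ∂(-2*x^2 + 2*x*y + 2*y^2)/∂x - ∂(-2*x^2 - 3*y^2 - 3*y)/∂y = -4*x + 8*y + 3
Assembling: d(omega) = (-4*x + 8*y + 3) dx ∧ dy.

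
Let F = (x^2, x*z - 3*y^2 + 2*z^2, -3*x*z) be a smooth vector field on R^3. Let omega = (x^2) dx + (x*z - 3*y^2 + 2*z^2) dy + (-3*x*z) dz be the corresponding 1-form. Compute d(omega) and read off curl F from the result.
d(omega) = (-x - 4*z) dy ∧ dz + (3*z) dz ∧ dx + (z) dx ∧ dy; curl F = (-x - 4*z, 3*z, z)

d omega = sum_{i<j} (∂f_j/∂x_i - ∂f_i/∂x_j) dx_i ∧ dx_j. Under the identification (dy ∧ dz, dz ∧ dx, dx ∧ dy) ↔ (e_x, e_y, e_z), the coefficients are exactly the components of curl F. Compute:
  ∂R/∂y - ∂Q/∂z = (0) - (x + 4*z) = -x - 4*z
  ∂P/∂z - ∂R/∂x = (0) - (-3*z) = 3*z
  ∂Q/∂x - ∂P/∂y = (z) - (0) = z.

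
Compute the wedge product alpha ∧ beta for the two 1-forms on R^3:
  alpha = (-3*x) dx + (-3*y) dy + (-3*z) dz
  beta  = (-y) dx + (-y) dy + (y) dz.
alpha ∧ beta = (3*y*(x - y)) dx ∧ dy + (-3*y*(x + z)) dx ∧ dz + (-3*y*(y + z)) dy ∧ dz

Distribute the wedge, using dx_i ∧ dx_j = -dx_j ∧ dx_i and dx_i ∧ dx_i = 0. For each pair (i, j) with i < j, the coefficient of dx_i ∧ dx_j in alpha ∧ beta is (alpha_i * beta_j - alpha_j * beta_i). Collecting: alpha ∧ beta = (3*y*(x - y)) dx ∧ dy + (-3*y*(x + z)) dx ∧ dz + (-3*y*(y + z)) dy ∧ dz.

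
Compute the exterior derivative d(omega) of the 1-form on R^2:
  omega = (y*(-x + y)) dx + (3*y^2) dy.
d(omega) = (x - 2*y) dx ∧ dy

For a 1-form omega = sum_i f_i dx_i, the exterior derivative is
  d(omega) = sum_{i < j} (∂f_j/∂x_i - ∂f_i/∂x_j) dx_i ∧ dx_j.
  coefficient of dx ∧ dy: ∂f_2/∂x - ∂f_1/∂y = ∂(3*y^2)/∂x - ∂(y*(-x + y))/∂y = x - 2*y
Assembling: d(omega) = (x - 2*y) dx ∧ dy.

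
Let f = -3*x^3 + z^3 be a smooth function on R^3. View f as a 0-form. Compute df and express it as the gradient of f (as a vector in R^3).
df = (-9*x^2) dx + (0) dy + (3*z^2) dz; grad f = (-9*x^2, 0, 3*z^2)

For a 0-form f, d f = (∂f/∂x) dx + (∂f/∂y) dy + (∂f/∂z) dz. The components of the vector representation are exactly the entries of grad f in Cartesian coordinates:
  ∂f/∂x = -9*x^2
  ∂f/∂y = 0
  ∂f/∂z = 3*z^2.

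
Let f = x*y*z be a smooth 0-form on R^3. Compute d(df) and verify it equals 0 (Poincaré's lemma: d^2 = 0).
d(df) = 0

Step 1: df = sum_i (∂f/∂x_i) dx_i = (y*z) dx + (x*z) dy + (x*y) dz.
Step 2: Apply d again. Using the 1-form formula, the coefficient of dx ∧ dy in d(df) is ∂^2 f/∂x ∂y - ∂^2 f/∂y ∂x = (z) - (z) = 0 (equality of mixed partials for smooth f).
Similarly for dx ∧ dz and dy ∧ dz — all coefficients vanish. So d(df) = 0.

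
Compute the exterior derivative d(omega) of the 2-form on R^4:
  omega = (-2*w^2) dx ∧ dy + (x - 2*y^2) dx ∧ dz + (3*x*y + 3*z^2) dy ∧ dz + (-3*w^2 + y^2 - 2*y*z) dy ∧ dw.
d(omega) = (-4*w) dx ∧ dy ∧ dw + (7*y) dx ∧ dy ∧ dz + (2*y) dy ∧ dz ∧ dw

For a 2-form omega = sum_{i<j} g_{ij} dx_i ∧ dx_j, the exterior derivative is
  d(omega) = sum_{i<j} d(g_{ij}) ∧ dx_i ∧ dx_j = sum_{i<j, k} (∂g_{ij}/∂x_k) dx_k ∧ dx_i ∧ dx_j.
Expand each term, using dx_k ∧ dx_i ∧ dx_j = sgn(permutation) dx_{(a)} ∧ dx_{(b)} ∧ dx_{(c)} with (a < b < c) sorted:
  d(-2*w^2) includes (∂/∂w)(-2*w^2) dw = (-4*w) dw, which multiplied by dx ∧ dy gives (-4*w) dx ∧ dy ∧ dw
  d(x - 2*y^2) includes (∂/∂y)(x - 2*y^2) dy = (-4*y) dy, which multiplied by dx ∧ dz gives (4*y) dx ∧ dy ∧ dz
  d(3*x*y + 3*z^2) includes (∂/∂x)(3*x*y + 3*z^2) dx = (3*y) dx, which multiplied by dy ∧ dz gives (3*y) dx ∧ dy ∧ dz
  d(-3*w^2 + y^2 - 2*y*z) includes (∂/∂z)(-3*w^2 + y^2 - 2*y*z) dz = (-2*y) dz, which multiplied by dy ∧ dw gives (2*y) dy ∧ dz ∧ dw
Collecting like 3-forms: d(omega) = (-4*w) dx ∧ dy ∧ dw + (7*y) dx ∧ dy ∧ dz + (2*y) dy ∧ dz ∧ dw.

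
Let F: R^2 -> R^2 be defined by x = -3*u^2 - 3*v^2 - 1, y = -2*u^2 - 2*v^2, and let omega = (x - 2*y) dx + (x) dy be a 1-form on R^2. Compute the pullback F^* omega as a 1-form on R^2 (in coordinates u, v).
F^* omega = (2*u*(3*u^2 + 3*v^2 + 5)) du + (2*v*(3*u^2 + 3*v^2 + 5)) dv

Using F^*(f dg) = (f ∘ F) d(g ∘ F), substitute each coordinate x_i by F_i(u, v) in f_i, and replace dx_i by d F_i = (∂F_i/∂u) du + (∂F_i/∂v) dv.
  For the x component: f_1(F) = u^2 + v^2 - 1; d F_1 = (-6*u) du + (-6*v) dv
  For the y component: f_2(F) = -3*u^2 - 3*v^2 - 1; d F_2 = (-4*u) du + (-4*v) dv
Combining and collecting du, dv coefficients:
  coeff of du: 2*u*(3*u^2 + 3*v^2 + 5)
  coeff of dv: 2*v*(3*u^2 + 3*v^2 + 5)
F^* omega = (2*u*(3*u^2 + 3*v^2 + 5)) du + (2*v*(3*u^2 + 3*v^2 + 5)) dv.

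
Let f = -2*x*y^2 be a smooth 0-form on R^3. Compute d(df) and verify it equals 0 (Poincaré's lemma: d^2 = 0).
d(df) = 0

Step 1: df = sum_i (∂f/∂x_i) dx_i = (-2*y^2) dx + (-4*x*y) dy + (0) dz.
Step 2: Apply d again. Using the 1-form formula, the coefficient of dx ∧ dy in d(df) is ∂^2 f/∂x ∂y - ∂^2 f/∂y ∂x = (-4*y) - (-4*y) = 0 (equality of mixed partials for smooth f).
Similarly for dx ∧ dz and dy ∧ dz — all coefficients vanish. So d(df) = 0.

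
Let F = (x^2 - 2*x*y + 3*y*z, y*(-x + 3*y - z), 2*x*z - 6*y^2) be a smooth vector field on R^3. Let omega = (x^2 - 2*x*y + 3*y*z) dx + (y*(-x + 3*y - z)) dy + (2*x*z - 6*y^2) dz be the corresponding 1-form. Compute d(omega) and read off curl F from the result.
d(omega) = (-11*y) dy ∧ dz + (3*y - 2*z) dz ∧ dx + (2*x - y - 3*z) dx ∧ dy; curl F = (-11*y, 3*y - 2*z, 2*x - y - 3*z)

d omega = sum_{i<j} (∂f_j/∂x_i - ∂f_i/∂x_j) dx_i ∧ dx_j. Under the identification (dy ∧ dz, dz ∧ dx, dx ∧ dy) ↔ (e_x, e_y, e_z), the coefficients are exactly the components of curl F. Compute:
  ∂R/∂y - ∂Q/∂z = (-12*y) - (-y) = -11*y
  ∂P/∂z - ∂R/∂x = (3*y) - (2*z) = 3*y - 2*z
  ∂Q/∂x - ∂P/∂y = (-y) - (-2*x + 3*z) = 2*x - y - 3*z.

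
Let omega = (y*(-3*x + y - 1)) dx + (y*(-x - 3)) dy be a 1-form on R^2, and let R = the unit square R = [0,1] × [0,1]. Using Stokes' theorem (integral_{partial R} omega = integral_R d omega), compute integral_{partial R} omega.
integral_(partial R) omega = 1

Stokes: integral_partial_R omega = integral_R d omega with d omega = (∂Q/∂x - ∂P/∂y) dx ∧ dy.
  ∂Q/∂x = -y
  ∂P/∂y = -3*x + 2*y - 1
  integrand = ∂Q/∂x - ∂P/∂y = 3*x - 3*y + 1.
Integrating over R: integral_0^1 integral_0^1 (3*x - 3*y + 1) dx dy = 1.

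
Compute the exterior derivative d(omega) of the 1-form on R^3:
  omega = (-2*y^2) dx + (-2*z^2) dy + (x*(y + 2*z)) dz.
d(omega) = (4*y) dx ∧ dy + (y + 2*z) dx ∧ dz + (x + 4*z) dy ∧ dz

For a 1-form omega = sum_i f_i dx_i, the exterior derivative is
  d(omega) = sum_{i < j} (∂f_j/∂x_i - ∂f_i/∂x_j) dx_i ∧ dx_j.
  coefficient of dx ∧ dy: ∂f_2/∂x - ∂f_1/∂y = ∂(-2*z^2)/∂x - ∂(-2*y^2)/∂y = 4*y
  coefficient of dx ∧ dz: ∂f_3/∂x - ∂f_1/∂z = ∂(x*(y + 2*z))/∂x - ∂(-2*y^2)/∂z = y + 2*z
  coefficient of dy ∧ dz: ∂f_3/∂y - ∂f_2/∂z = ∂(x*(y + 2*z))/∂y - ∂(-2*z^2)/∂z = x + 4*z
Assembling: d(omega) = (4*y) dx ∧ dy + (y + 2*z) dx ∧ dz + (x + 4*z) dy ∧ dz.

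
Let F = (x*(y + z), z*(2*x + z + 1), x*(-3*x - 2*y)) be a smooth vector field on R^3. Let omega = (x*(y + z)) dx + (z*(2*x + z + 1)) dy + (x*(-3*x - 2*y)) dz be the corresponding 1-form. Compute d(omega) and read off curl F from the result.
d(omega) = (-4*x - 2*z - 1) dy ∧ dz + (7*x + 2*y) dz ∧ dx + (-x + 2*z) dx ∧ dy; curl F = (-4*x - 2*z - 1, 7*x + 2*y, -x + 2*z)

d omega = sum_{i<j} (∂f_j/∂x_i - ∂f_i/∂x_j) dx_i ∧ dx_j. Under the identification (dy ∧ dz, dz ∧ dx, dx ∧ dy) ↔ (e_x, e_y, e_z), the coefficients are exactly the components of curl F. Compute:
  ∂R/∂y - ∂Q/∂z = (-2*x) - (2*x + 2*z + 1) = -4*x - 2*z - 1
  ∂P/∂z - ∂R/∂x = (x) - (-6*x - 2*y) = 7*x + 2*y
  ∂Q/∂x - ∂P/∂y = (2*z) - (x) = -x + 2*z.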